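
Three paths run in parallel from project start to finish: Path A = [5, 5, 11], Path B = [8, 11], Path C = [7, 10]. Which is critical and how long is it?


Path A: 5 + 5 + 11 = 21
Path B: 8 + 11 = 19
Path C: 7 + 10 = 17
Critical path = longest = max(21, 19, 17)
= 21 (Path A)


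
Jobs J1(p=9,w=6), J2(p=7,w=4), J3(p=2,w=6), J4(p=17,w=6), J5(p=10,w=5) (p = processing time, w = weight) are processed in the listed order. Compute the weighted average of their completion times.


Completion times:
  J1: C=9, w×C=6×9=54
  J2: C=16, w×C=4×16=64
  J3: C=18, w×C=6×18=108
  J4: C=35, w×C=6×35=210
  J5: C=45, w×C=5×45=225
Sum w×C = 661
Sum w = 27
Weighted avg = 661/27
= 24.48


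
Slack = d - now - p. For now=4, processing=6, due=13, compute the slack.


Slack = due - current_time - processing
= 13 - 4 - 6
= 3


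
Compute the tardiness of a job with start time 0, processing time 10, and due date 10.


Completion = start + processing = 0 + 10 = 10
Tardiness = max(0, C - d) = max(0, 10 - 10)
= max(0, 0)
= 0


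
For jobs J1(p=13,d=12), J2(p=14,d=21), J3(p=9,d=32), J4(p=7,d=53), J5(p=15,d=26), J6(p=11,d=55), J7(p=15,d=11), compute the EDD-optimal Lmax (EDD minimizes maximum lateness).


EDD order: J7 → J1 → J2 → J5 → J3 → J4 → J6
Completion and lateness:
  J7: C=15, d=11, L=15-11=4
  J1: C=28, d=12, L=28-12=16
  J2: C=42, d=21, L=42-21=21
  J5: C=57, d=26, L=57-26=31
  J3: C=66, d=32, L=66-32=34
  J4: C=73, d=53, L=73-53=20
  J6: C=84, d=55, L=84-55=29
Lmax = max(4, 16, 21, 31, 34, 20, 29)
= 34


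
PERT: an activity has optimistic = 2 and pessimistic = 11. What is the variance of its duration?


σ² = ((p - o) / 6)² = (p - o)² / 36
= (11 - 2)² / 36
= 9² / 36
= 81 / 36
= 2.2500


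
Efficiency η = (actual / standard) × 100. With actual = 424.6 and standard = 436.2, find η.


Efficiency = (actual / standard) × 100
= (424.6 / 436.2) × 100
= 97.3%


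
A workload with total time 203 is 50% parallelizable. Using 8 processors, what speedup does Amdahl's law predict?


Amdahl's law: T_p = T × ((1-p) + p/N)
= 203 × ((1-0.5) + 0.5/8)
= 203 × (0.50 + 0.0625)
= 203 × 0.5625
= 114.19
Speedup = 203/114.19
= 1.78×


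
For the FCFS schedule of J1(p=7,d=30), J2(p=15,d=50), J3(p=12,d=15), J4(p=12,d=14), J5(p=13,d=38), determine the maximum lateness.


Lateness per job (L = C - d):
  J1: C=7, d=30, L=-23
  J2: C=22, d=50, L=-28
  J3: C=34, d=15, L=19
  J4: C=46, d=14, L=32
  J5: C=59, d=38, L=21
Lmax = max(-23, -28, 19, 32, 21)
= 32


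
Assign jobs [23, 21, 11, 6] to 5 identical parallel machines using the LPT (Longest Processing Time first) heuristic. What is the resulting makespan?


Jobs (LPT sorted): [23, 21, 11, 6]
Machines: 5
  J=23 → Machine 1 (load: 0+23=23)
  J=21 → Machine 2 (load: 0+21=21)
  J=11 → Machine 3 (load: 0+11=11)
  J=6 → Machine 4 (load: 0+6=6)
Machine loads: [23, 21, 11, 6, 0]
Makespan = max = 23 time units


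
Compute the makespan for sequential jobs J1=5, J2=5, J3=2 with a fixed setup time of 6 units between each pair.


Makespan = Σ processing + (n-1) × setup
= (5 + 5 + 2) + (3-1)×6
= 12 + 12
= 24 time units


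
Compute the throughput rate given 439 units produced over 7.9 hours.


Throughput = units / time
= 439 / 7.9
= 55.6 units/hour


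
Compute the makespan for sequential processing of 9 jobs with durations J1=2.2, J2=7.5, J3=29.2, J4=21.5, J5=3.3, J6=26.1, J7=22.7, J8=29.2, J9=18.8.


Sequential makespan: sum all processing times
= 2.2 + 7.5 + 29.2 + 21.5 + 3.3 + 26.1 + 22.7 + 29.2 + 18.8
= 160.5 time units


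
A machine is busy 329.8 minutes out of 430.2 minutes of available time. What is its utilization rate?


Utilization = busy / total × 100
= 329.8 / 430.2 × 100
= 76.7%


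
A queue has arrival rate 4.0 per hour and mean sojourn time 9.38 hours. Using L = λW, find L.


Little's law: L = λ × W
= 4.0 × 9.38
= 37.52


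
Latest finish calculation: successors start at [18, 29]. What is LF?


LF = min of all successor start times
Successors start at: [18, 29]
LF = min(18, 29)
= 18


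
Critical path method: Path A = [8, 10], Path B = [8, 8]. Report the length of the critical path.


Path A: 8 + 10 = 18
Path B: 8 + 8 = 16
Critical path = longest = max(18, 16)
= 18 (Path A)


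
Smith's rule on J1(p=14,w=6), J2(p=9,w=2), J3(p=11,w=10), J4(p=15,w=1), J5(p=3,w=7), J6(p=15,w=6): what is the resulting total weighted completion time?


WSPT order (by p/w): J5 → J3 → J1 → J6 → J2 → J4
  J5: C=3, w·C=7×3=21
  J3: C=14, w·C=10×14=140
  J1: C=28, w·C=6×28=168
  J6: C=43, w·C=6×43=258
  J2: C=52, w·C=2×52=104
  J4: C=67, w·C=1×67=67
Σ w·C = 758
= 758


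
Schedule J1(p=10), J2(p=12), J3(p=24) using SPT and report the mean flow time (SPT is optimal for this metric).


SPT order: J1 → J2 → J3
Completion times:
  J1: C=10
  J2: C=22
  J3: C=46
Sum = 78, n = 3
Mean flow = 78/3
= 26.00


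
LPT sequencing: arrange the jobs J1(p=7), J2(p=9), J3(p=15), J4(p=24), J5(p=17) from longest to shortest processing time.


LPT: sort by longest processing time first
  J4: p=24
  J5: p=17
  J3: p=15
  J2: p=9
  J1: p=7
Order: J4 → J5 → J3 → J2 → J1


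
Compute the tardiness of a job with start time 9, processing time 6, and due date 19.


Completion = start + processing = 9 + 6 = 15
Tardiness = max(0, C - d) = max(0, 15 - 19)
= max(0, -4)
= 0


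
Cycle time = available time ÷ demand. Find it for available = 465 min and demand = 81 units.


Cycle time = available time / demand
= 465 / 81
= 5.74 min/unit


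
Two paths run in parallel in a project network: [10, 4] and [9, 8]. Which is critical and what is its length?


Path A: 10 + 4 = 14
Path B: 9 + 8 = 17
Critical path = longest = max(14, 17)
= 17 (Path B)


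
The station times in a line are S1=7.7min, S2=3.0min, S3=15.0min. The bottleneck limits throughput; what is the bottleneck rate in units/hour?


Bottleneck = longest station time
Station times: [7.7, 3.0, 15.0]
Max = 15.0 min
Rate = 60 / 15.0
= 4.00 units/hour (bottleneck: 15.0min)


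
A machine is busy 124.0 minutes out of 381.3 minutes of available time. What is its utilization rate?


Utilization = busy / total × 100
= 124.0 / 381.3 × 100
= 32.5%


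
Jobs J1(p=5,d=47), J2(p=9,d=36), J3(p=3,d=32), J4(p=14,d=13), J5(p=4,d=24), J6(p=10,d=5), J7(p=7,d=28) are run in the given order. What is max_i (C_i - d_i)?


Lateness per job (L = C - d):
  J1: C=5, d=47, L=-42
  J2: C=14, d=36, L=-22
  J3: C=17, d=32, L=-15
  J4: C=31, d=13, L=18
  J5: C=35, d=24, L=11
  J6: C=45, d=5, L=40
  J7: C=52, d=28, L=24
Lmax = max(-42, -22, -15, 18, 11, 40, 24)
= 40


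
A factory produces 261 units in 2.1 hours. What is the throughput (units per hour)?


Throughput = units / time
= 261 / 2.1
= 124.3 units/hour


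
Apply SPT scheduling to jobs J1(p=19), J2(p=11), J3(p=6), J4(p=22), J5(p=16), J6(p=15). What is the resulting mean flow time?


SPT order: J3 → J2 → J6 → J5 → J1 → J4
Completion times:
  J3: C=6
  J2: C=17
  J6: C=32
  J5: C=48
  J1: C=67
  J4: C=89
Sum = 259, n = 6
Mean flow = 259/6
= 43.17


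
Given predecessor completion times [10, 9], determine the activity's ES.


ES = max of all predecessor completion times
Predecessors: [10, 9]
ES = max(10, 9)
= 10


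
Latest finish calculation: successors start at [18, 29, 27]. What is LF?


LF = min of all successor start times
Successors start at: [18, 29, 27]
LF = min(18, 29, 27)
= 18


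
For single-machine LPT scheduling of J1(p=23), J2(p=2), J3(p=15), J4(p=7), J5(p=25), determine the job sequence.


LPT: sort by longest processing time first
  J5: p=25
  J1: p=23
  J3: p=15
  J4: p=7
  J2: p=2
Order: J5 → J1 → J3 → J4 → J2


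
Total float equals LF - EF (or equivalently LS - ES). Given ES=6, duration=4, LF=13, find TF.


EF = ES + duration = 6 + 4 = 10
LS = LF - duration = 13 - 4 = 9
Total Float = LF - EF = 13 - 10
(or LS - ES = 9 - 6)
= 3


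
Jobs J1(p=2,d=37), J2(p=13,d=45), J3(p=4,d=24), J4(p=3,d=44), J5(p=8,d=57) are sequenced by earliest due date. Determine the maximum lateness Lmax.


EDD order: J3 → J1 → J4 → J2 → J5
Completion and lateness:
  J3: C=4, d=24, L=4-24=-20
  J1: C=6, d=37, L=6-37=-31
  J4: C=9, d=44, L=9-44=-35
  J2: C=22, d=45, L=22-45=-23
  J5: C=30, d=57, L=30-57=-27
Lmax = max(-20, -31, -35, -23, -27)
= -20


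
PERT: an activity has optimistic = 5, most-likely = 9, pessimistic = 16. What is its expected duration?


te = (o + 4m + p) / 6
= (5 + 4×9 + 16) / 6
= (5 + 36 + 16) / 6
= 57 / 6
= 9.50


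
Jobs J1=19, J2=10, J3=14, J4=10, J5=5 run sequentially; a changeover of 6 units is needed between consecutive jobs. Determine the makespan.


Makespan = Σ processing + (n-1) × setup
= (19 + 10 + 14 + 10 + 5) + (5-1)×6
= 58 + 24
= 82 time units


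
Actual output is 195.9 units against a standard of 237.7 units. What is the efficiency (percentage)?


Efficiency = (actual / standard) × 100
= (195.9 / 237.7) × 100
= 82.4%


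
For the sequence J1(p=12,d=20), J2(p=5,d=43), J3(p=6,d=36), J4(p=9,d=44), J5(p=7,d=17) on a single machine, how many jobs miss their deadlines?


Completion vs due date:
  J1: C=12, d=20 → on time
  J2: C=17, d=43 → on time
  J3: C=23, d=36 → on time
  J4: C=32, d=44 → on time
  J5: C=39, d=17 → TARDY
Tardy jobs: J5
Count = 1


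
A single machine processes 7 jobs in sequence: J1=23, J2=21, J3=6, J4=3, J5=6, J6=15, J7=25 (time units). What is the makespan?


Sequential makespan: sum all processing times
= 23 + 21 + 6 + 3 + 6 + 15 + 25
= 99 time units


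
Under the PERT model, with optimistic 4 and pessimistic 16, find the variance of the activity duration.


σ² = ((p - o) / 6)² = (p - o)² / 36
= (16 - 4)² / 36
= 12² / 36
= 144 / 36
= 4.0000


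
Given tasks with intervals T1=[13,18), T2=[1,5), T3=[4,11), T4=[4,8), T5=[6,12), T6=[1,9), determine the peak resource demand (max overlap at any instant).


Check each time point for overlaps:
  t=4: 4 tasks active (T2, T3, T4, T6)
Max concurrent = 4


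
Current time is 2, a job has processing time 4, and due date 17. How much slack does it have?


Slack = due - current_time - processing
= 17 - 2 - 4
= 11


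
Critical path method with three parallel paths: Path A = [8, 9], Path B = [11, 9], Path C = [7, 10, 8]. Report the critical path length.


Path A: 8 + 9 = 17
Path B: 11 + 9 = 20
Path C: 7 + 10 + 8 = 25
Critical path = longest = max(17, 20, 25)
= 25 (Path C)


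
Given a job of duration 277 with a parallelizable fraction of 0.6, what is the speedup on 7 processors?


Amdahl's law: T_p = T × ((1-p) + p/N)
= 277 × ((1-0.6) + 0.6/7)
= 277 × (0.40 + 0.0857)
= 277 × 0.4857
= 134.54
Speedup = 277/134.54
= 2.06×


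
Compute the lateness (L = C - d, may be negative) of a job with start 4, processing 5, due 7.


Completion = 4 + 5 = 9
Lateness = C - d = 9 - 7
= 2


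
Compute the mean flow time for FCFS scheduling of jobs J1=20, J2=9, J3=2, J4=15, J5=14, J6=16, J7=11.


Completion times:
  J1: completes at 20
  J2: completes at 29
  J3: completes at 31
  J4: completes at 46
  J5: completes at 60
  J6: completes at 76
  J7: completes at 87
Sum = 349
Average = 349/7
= 49.86


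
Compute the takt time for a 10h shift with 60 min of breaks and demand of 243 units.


Available = 10×60 - 60 = 540 min
Takt time = 540 / 243
= 2.22 min/unit


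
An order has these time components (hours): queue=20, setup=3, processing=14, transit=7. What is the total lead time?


Lead time = queue + setup + processing + transit
= 20 + 3 + 14 + 7
= 44 hours


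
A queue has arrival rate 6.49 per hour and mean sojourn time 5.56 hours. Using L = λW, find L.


Little's law: L = λ × W
= 6.49 × 5.56
= 36.08


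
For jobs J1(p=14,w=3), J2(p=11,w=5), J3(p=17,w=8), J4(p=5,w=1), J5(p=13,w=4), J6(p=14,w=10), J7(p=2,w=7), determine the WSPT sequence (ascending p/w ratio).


WSPT (Smith's rule): sort by p/w ascending
  J7: p/w = 2/7 = 0.286
  J6: p/w = 14/10 = 1.400
  J3: p/w = 17/8 = 2.125
  J2: p/w = 11/5 = 2.200
  J5: p/w = 13/4 = 3.250
  J1: p/w = 14/3 = 4.667
  J4: p/w = 5/1 = 5.000
Order: J7 → J6 → J3 → J2 → J5 → J1 → J4


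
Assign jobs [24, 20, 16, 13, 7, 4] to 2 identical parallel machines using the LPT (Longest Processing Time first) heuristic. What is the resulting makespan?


Jobs (LPT sorted): [24, 20, 16, 13, 7, 4]
Machines: 2
  J=24 → Machine 1 (load: 0+24=24)
  J=20 → Machine 2 (load: 0+20=20)
  J=16 → Machine 2 (load: 20+16=36)
  J=13 → Machine 1 (load: 24+13=37)
  J=7 → Machine 2 (load: 36+7=43)
  J=4 → Machine 1 (load: 37+4=41)
Machine loads: [41, 43]
Makespan = max = 43 time units


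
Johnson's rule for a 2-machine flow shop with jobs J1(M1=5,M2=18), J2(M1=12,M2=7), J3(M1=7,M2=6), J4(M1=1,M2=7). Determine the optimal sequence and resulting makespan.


Johnson's rule:
Group 1 (M1≤M2, sort by M1): ['J4', 'J1']
Group 2 (M1>M2, sort desc M2): ['J2', 'J3']
Sequence: J4 → J1 → J2 → J3
Makespan calculation:
  J4: M1 done=1, M2 done=8
  J1: M1 done=6, M2 done=26
  J2: M1 done=18, M2 done=33
  J3: M1 done=25, M2 done=39
= Sequence: J4 → J1 → J2 → J3, Makespan: 39


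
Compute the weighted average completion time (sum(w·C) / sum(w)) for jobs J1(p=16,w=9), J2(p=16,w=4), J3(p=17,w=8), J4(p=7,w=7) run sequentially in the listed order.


Completion times:
  J1: C=16, w×C=9×16=144
  J2: C=32, w×C=4×32=128
  J3: C=49, w×C=8×49=392
  J4: C=56, w×C=7×56=392
Sum w×C = 1056
Sum w = 28
Weighted avg = 1056/28
= 37.71


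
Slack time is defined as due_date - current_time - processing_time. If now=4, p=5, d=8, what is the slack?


Slack = due - current_time - processing
= 8 - 4 - 5
= -1


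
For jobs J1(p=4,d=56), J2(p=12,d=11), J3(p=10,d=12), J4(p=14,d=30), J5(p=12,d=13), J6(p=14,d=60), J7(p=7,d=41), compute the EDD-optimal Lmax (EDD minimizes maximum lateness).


EDD order: J2 → J3 → J5 → J4 → J7 → J1 → J6
Completion and lateness:
  J2: C=12, d=11, L=12-11=1
  J3: C=22, d=12, L=22-12=10
  J5: C=34, d=13, L=34-13=21
  J4: C=48, d=30, L=48-30=18
  J7: C=55, d=41, L=55-41=14
  J1: C=59, d=56, L=59-56=3
  J6: C=73, d=60, L=73-60=13
Lmax = max(1, 10, 21, 18, 14, 3, 13)
= 21


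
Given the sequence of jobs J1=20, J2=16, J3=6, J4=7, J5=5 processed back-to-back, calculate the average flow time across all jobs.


Completion times:
  J1: completes at 20
  J2: completes at 36
  J3: completes at 42
  J4: completes at 49
  J5: completes at 54
Sum = 201
Average = 201/5
= 40.20


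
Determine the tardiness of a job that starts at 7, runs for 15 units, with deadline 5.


Completion = start + processing = 7 + 15 = 22
Tardiness = max(0, C - d) = max(0, 22 - 5)
= max(0, 17)
= 17


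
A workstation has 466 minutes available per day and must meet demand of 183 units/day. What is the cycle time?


Cycle time = available time / demand
= 466 / 183
= 2.55 min/unit


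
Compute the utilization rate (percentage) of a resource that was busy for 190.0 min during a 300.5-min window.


Utilization = busy / total × 100
= 190.0 / 300.5 × 100
= 63.2%


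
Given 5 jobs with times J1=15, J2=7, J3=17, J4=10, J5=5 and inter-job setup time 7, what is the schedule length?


Makespan = Σ processing + (n-1) × setup
= (15 + 7 + 17 + 10 + 5) + (5-1)×7
= 54 + 28
= 82 time units


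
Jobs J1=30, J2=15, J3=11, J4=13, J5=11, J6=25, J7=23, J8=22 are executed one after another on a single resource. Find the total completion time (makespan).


Sequential makespan: sum all processing times
= 30 + 15 + 11 + 13 + 11 + 25 + 23 + 22
= 150 time units


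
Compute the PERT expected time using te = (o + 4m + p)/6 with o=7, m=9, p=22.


te = (o + 4m + p) / 6
= (7 + 4×9 + 22) / 6
= (7 + 36 + 22) / 6
= 65 / 6
= 10.83


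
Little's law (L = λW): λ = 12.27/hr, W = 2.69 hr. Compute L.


Little's law: L = λ × W
= 12.27 × 2.69
= 33.01


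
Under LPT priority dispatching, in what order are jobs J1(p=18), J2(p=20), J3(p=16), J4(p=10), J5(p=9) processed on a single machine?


LPT: sort by longest processing time first
  J2: p=20
  J1: p=18
  J3: p=16
  J4: p=10
  J5: p=9
Order: J2 → J1 → J3 → J4 → J5


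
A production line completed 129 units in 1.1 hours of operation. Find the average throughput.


Throughput = units / time
= 129 / 1.1
= 117.3 units/hour


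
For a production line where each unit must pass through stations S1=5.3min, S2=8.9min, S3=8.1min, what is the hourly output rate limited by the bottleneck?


Bottleneck = longest station time
Station times: [5.3, 8.9, 8.1]
Max = 8.9 min
Rate = 60 / 8.9
= 6.74 units/hour (bottleneck: 8.9min)


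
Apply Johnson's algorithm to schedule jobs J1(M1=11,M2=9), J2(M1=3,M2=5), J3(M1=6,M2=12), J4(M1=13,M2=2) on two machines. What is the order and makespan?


Johnson's rule:
Group 1 (M1≤M2, sort by M1): ['J2', 'J3']
Group 2 (M1>M2, sort desc M2): ['J1', 'J4']
Sequence: J2 → J3 → J1 → J4
Makespan calculation:
  J2: M1 done=3, M2 done=8
  J3: M1 done=9, M2 done=21
  J1: M1 done=20, M2 done=30
  J4: M1 done=33, M2 done=35
= Sequence: J2 → J3 → J1 → J4, Makespan: 35


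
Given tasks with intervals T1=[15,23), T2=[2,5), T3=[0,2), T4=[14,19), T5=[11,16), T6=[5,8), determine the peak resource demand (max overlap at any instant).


Check each time point for overlaps:
  t=15: 3 tasks active (T1, T4, T5)
Max concurrent = 3


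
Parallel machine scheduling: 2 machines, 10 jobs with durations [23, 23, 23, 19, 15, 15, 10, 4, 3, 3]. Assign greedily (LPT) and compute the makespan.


Jobs (LPT sorted): [23, 23, 23, 19, 15, 15, 10, 4, 3, 3]
Machines: 2
  J=23 → Machine 1 (load: 0+23=23)
  J=23 → Machine 2 (load: 0+23=23)
  J=23 → Machine 1 (load: 23+23=46)
  J=19 → Machine 2 (load: 23+19=42)
  J=15 → Machine 2 (load: 42+15=57)
  J=15 → Machine 1 (load: 46+15=61)
  J=10 → Machine 2 (load: 57+10=67)
  J=4 → Machine 1 (load: 61+4=65)
  J=3 → Machine 1 (load: 65+3=68)
  J=3 → Machine 2 (load: 67+3=70)
Machine loads: [68, 70]
Makespan = max = 70 time units


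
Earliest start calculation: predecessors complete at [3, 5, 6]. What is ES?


ES = max of all predecessor completion times
Predecessors: [3, 5, 6]
ES = max(3, 5, 6)
= 6


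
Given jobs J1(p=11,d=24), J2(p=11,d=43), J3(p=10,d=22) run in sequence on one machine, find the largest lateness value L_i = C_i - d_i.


Lateness per job (L = C - d):
  J1: C=11, d=24, L=-13
  J2: C=22, d=43, L=-21
  J3: C=32, d=22, L=10
Lmax = max(-13, -21, 10)
= 10


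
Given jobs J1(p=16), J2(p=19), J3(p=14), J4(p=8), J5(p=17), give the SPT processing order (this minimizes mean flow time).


SPT: sort by shortest processing time
  J4: p=8
  J3: p=14
  J1: p=16
  J5: p=17
  J2: p=19
Order: J4 → J3 → J1 → J5 → J2


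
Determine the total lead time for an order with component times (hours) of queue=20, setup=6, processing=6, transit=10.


Lead time = queue + setup + processing + transit
= 20 + 6 + 6 + 10
= 42 hours


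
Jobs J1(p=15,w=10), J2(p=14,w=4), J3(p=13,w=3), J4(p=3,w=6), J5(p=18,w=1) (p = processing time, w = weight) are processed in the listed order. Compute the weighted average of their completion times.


Completion times:
  J1: C=15, w×C=10×15=150
  J2: C=29, w×C=4×29=116
  J3: C=42, w×C=3×42=126
  J4: C=45, w×C=6×45=270
  J5: C=63, w×C=1×63=63
Sum w×C = 725
Sum w = 24
Weighted avg = 725/24
= 30.21


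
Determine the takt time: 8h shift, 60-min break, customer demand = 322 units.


Available = 8×60 - 60 = 420 min
Takt time = 420 / 322
= 1.30 min/unit


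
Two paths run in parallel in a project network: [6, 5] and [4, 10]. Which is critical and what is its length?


Path A: 6 + 5 = 11
Path B: 4 + 10 = 14
Critical path = longest = max(11, 14)
= 14 (Path B)


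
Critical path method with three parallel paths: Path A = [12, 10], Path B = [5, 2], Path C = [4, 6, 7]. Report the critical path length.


Path A: 12 + 10 = 22
Path B: 5 + 2 = 7
Path C: 4 + 6 + 7 = 17
Critical path = longest = max(22, 7, 17)
= 22 (Path A)


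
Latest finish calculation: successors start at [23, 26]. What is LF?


LF = min of all successor start times
Successors start at: [23, 26]
LF = min(23, 26)
= 23


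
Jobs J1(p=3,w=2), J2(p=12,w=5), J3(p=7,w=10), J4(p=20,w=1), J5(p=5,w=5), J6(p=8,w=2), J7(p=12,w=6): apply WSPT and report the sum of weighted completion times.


WSPT order (by p/w): J3 → J5 → J1 → J7 → J2 → J6 → J4
  J3: C=7, w·C=10×7=70
  J5: C=12, w·C=5×12=60
  J1: C=15, w·C=2×15=30
  J7: C=27, w·C=6×27=162
  J2: C=39, w·C=5×39=195
  J6: C=47, w·C=2×47=94
  J4: C=67, w·C=1×67=67
Σ w·C = 678
= 678


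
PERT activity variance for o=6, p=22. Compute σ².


σ² = ((p - o) / 6)² = (p - o)² / 36
= (22 - 6)² / 36
= 16² / 36
= 256 / 36
= 7.1111


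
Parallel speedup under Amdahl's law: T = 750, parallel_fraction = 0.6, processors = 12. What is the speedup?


Amdahl's law: T_p = T × ((1-p) + p/N)
= 750 × ((1-0.6) + 0.6/12)
= 750 × (0.40 + 0.0500)
= 750 × 0.4500
= 337.50
Speedup = 750/337.50
= 2.22×


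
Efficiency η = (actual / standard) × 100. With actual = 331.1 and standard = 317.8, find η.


Efficiency = (actual / standard) × 100
= (331.1 / 317.8) × 100
= 104.2%


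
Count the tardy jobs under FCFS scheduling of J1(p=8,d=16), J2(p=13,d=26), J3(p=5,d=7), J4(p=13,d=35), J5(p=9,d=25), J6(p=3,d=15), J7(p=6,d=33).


Completion vs due date:
  J1: C=8, d=16 → on time
  J2: C=21, d=26 → on time
  J3: C=26, d=7 → TARDY
  J4: C=39, d=35 → TARDY
  J5: C=48, d=25 → TARDY
  J6: C=51, d=15 → TARDY
  J7: C=57, d=33 → TARDY
Tardy jobs: J3, J4, J5, J6, J7
Count = 5


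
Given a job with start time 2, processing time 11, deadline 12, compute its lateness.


Completion = 2 + 11 = 13
Lateness = C - d = 13 - 12
= 1


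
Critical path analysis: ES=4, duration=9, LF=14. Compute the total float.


EF = ES + duration = 4 + 9 = 13
LS = LF - duration = 14 - 9 = 5
Total Float = LF - EF = 14 - 13
(or LS - ES = 5 - 4)
= 1


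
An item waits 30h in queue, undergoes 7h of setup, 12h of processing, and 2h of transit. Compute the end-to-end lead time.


Lead time = queue + setup + processing + transit
= 30 + 7 + 12 + 2
= 51 hours


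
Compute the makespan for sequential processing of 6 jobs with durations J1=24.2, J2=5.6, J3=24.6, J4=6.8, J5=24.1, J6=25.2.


Sequential makespan: sum all processing times
= 24.2 + 5.6 + 24.6 + 6.8 + 24.1 + 25.2
= 110.5 time units


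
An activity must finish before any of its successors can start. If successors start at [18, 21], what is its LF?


LF = min of all successor start times
Successors start at: [18, 21]
LF = min(18, 21)
= 18


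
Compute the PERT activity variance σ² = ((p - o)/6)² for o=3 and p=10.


σ² = ((p - o) / 6)² = (p - o)² / 36
= (10 - 3)² / 36
= 7² / 36
= 49 / 36
= 1.3611


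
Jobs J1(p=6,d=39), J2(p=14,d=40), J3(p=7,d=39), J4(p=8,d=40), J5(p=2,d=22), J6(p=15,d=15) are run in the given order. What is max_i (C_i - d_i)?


Lateness per job (L = C - d):
  J1: C=6, d=39, L=-33
  J2: C=20, d=40, L=-20
  J3: C=27, d=39, L=-12
  J4: C=35, d=40, L=-5
  J5: C=37, d=22, L=15
  J6: C=52, d=15, L=37
Lmax = max(-33, -20, -12, -5, 15, 37)
= 37


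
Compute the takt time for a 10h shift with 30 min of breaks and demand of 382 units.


Available = 10×60 - 30 = 570 min
Takt time = 570 / 382
= 1.49 min/unit


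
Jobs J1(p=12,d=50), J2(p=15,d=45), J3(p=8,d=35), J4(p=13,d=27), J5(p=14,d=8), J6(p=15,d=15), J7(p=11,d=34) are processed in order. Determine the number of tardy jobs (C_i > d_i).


Completion vs due date:
  J1: C=12, d=50 → on time
  J2: C=27, d=45 → on time
  J3: C=35, d=35 → on time
  J4: C=48, d=27 → TARDY
  J5: C=62, d=8 → TARDY
  J6: C=77, d=15 → TARDY
  J7: C=88, d=34 → TARDY
Tardy jobs: J4, J5, J6, J7
Count = 4


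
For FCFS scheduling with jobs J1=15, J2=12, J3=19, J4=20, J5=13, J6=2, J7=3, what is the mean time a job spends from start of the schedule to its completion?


Completion times:
  J1: completes at 15
  J2: completes at 27
  J3: completes at 46
  J4: completes at 66
  J5: completes at 79
  J6: completes at 81
  J7: completes at 84
Sum = 398
Average = 398/7
= 56.86


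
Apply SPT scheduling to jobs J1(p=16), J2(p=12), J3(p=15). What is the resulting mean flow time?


SPT order: J2 → J3 → J1
Completion times:
  J2: C=12
  J3: C=27
  J1: C=43
Sum = 82, n = 3
Mean flow = 82/3
= 27.33


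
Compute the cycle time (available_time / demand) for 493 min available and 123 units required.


Cycle time = available time / demand
= 493 / 123
= 4.01 min/unit


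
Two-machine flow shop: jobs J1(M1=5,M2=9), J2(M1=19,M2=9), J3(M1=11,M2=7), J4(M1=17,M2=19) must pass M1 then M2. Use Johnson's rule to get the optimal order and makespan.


Johnson's rule:
Group 1 (M1≤M2, sort by M1): ['J1', 'J4']
Group 2 (M1>M2, sort desc M2): ['J2', 'J3']
Sequence: J1 → J4 → J2 → J3
Makespan calculation:
  J1: M1 done=5, M2 done=14
  J4: M1 done=22, M2 done=41
  J2: M1 done=41, M2 done=50
  J3: M1 done=52, M2 done=59
= Sequence: J1 → J4 → J2 → J3, Makespan: 59


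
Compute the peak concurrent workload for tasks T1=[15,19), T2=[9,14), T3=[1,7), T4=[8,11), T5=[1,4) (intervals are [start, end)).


Check each time point for overlaps:
  t=1: 2 tasks active (T3, T5)
Max concurrent = 2


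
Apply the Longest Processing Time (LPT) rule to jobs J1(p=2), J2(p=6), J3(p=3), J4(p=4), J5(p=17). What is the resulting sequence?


LPT: sort by longest processing time first
  J5: p=17
  J2: p=6
  J4: p=4
  J3: p=3
  J1: p=2
Order: J5 → J2 → J4 → J3 → J1


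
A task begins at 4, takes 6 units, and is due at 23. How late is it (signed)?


Completion = 4 + 6 = 10
Lateness = C - d = 10 - 23
= -13


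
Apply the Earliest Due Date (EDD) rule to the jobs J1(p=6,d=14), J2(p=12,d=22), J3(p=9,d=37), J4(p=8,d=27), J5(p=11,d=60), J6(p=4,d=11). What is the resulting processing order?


EDD: sort by earliest due date
  J6: d=11, p=4
  J1: d=14, p=6
  J2: d=22, p=12
  J4: d=27, p=8
  J3: d=37, p=9
  J5: d=60, p=11
Order: J6 → J1 → J2 → J4 → J3 → J5


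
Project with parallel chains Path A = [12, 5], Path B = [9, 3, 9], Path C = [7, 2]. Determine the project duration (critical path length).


Path A: 12 + 5 = 17
Path B: 9 + 3 + 9 = 21
Path C: 7 + 2 = 9
Critical path = longest = max(17, 21, 9)
= 21 (Path B)


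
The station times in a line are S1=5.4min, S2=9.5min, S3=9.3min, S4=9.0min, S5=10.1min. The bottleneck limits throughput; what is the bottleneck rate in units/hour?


Bottleneck = longest station time
Station times: [5.4, 9.5, 9.3, 9.0, 10.1]
Max = 10.1 min
Rate = 60 / 10.1
= 5.94 units/hour (bottleneck: 10.1min)


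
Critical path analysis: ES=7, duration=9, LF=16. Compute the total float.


EF = ES + duration = 7 + 9 = 16
LS = LF - duration = 16 - 9 = 7
Total Float = LF - EF = 16 - 16
(or LS - ES = 7 - 7)
= 0


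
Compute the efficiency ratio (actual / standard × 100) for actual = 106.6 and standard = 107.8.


Efficiency = (actual / standard) × 100
= (106.6 / 107.8) × 100
= 98.9%


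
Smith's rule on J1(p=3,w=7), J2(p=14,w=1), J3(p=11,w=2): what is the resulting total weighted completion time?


WSPT order (by p/w): J1 → J3 → J2
  J1: C=3, w·C=7×3=21
  J3: C=14, w·C=2×14=28
  J2: C=28, w·C=1×28=28
Σ w·C = 77
= 77


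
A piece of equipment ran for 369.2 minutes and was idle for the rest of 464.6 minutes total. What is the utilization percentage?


Utilization = busy / total × 100
= 369.2 / 464.6 × 100
= 79.5%


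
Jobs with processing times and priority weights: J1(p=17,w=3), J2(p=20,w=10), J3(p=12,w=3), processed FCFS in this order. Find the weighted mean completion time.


Completion times:
  J1: C=17, w×C=3×17=51
  J2: C=37, w×C=10×37=370
  J3: C=49, w×C=3×49=147
Sum w×C = 568
Sum w = 16
Weighted avg = 568/16
= 35.50


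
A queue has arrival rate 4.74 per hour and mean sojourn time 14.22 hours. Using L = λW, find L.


Little's law: L = λ × W
= 4.74 × 14.22
= 67.40


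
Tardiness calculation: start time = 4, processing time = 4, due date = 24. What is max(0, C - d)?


Completion = start + processing = 4 + 4 = 8
Tardiness = max(0, C - d) = max(0, 8 - 24)
= max(0, -16)
= 0


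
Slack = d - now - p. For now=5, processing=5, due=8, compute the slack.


Slack = due - current_time - processing
= 8 - 5 - 5
= -2


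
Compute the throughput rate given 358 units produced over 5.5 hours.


Throughput = units / time
= 358 / 5.5
= 65.1 units/hour


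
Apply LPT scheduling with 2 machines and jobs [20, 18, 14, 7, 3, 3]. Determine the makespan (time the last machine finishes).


Jobs (LPT sorted): [20, 18, 14, 7, 3, 3]
Machines: 2
  J=20 → Machine 1 (load: 0+20=20)
  J=18 → Machine 2 (load: 0+18=18)
  J=14 → Machine 2 (load: 18+14=32)
  J=7 → Machine 1 (load: 20+7=27)
  J=3 → Machine 1 (load: 27+3=30)
  J=3 → Machine 1 (load: 30+3=33)
Machine loads: [33, 32]
Makespan = max = 33 time units


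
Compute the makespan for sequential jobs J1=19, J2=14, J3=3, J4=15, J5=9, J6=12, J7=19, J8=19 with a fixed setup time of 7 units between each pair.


Makespan = Σ processing + (n-1) × setup
= (19 + 14 + 3 + 15 + 9 + 12 + 19 + 19) + (8-1)×7
= 110 + 49
= 159 time units


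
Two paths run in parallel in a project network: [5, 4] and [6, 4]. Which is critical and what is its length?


Path A: 5 + 4 = 9
Path B: 6 + 4 = 10
Critical path = longest = max(9, 10)
= 10 (Path B)


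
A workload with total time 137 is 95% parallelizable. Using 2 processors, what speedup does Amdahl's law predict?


Amdahl's law: T_p = T × ((1-p) + p/N)
= 137 × ((1-0.95) + 0.95/2)
= 137 × (0.05 + 0.4750)
= 137 × 0.5250
= 71.92
Speedup = 137/71.92
= 1.90×


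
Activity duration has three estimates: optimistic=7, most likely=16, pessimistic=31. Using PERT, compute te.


te = (o + 4m + p) / 6
= (7 + 4×16 + 31) / 6
= (7 + 64 + 31) / 6
= 102 / 6
= 17.00


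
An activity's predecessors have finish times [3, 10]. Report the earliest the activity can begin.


ES = max of all predecessor completion times
Predecessors: [3, 10]
ES = max(3, 10)
= 10


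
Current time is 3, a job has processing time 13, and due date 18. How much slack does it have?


Slack = due - current_time - processing
= 18 - 3 - 13
= 2


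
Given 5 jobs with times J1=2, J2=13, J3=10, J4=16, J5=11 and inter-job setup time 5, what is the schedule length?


Makespan = Σ processing + (n-1) × setup
= (2 + 13 + 10 + 16 + 11) + (5-1)×5
= 52 + 20
= 72 time units


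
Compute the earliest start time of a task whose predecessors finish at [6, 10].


ES = max of all predecessor completion times
Predecessors: [6, 10]
ES = max(6, 10)
= 10


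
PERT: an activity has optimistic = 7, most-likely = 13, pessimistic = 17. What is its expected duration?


te = (o + 4m + p) / 6
= (7 + 4×13 + 17) / 6
= (7 + 52 + 17) / 6
= 76 / 6
= 12.67


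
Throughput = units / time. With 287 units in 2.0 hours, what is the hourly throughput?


Throughput = units / time
= 287 / 2.0
= 143.5 units/hour


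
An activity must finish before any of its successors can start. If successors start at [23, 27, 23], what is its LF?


LF = min of all successor start times
Successors start at: [23, 27, 23]
LF = min(23, 27, 23)
= 23


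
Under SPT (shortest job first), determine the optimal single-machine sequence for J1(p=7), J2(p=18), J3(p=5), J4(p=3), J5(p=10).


SPT: sort by shortest processing time
  J4: p=3
  J3: p=5
  J1: p=7
  J5: p=10
  J2: p=18
Order: J4 → J3 → J1 → J5 → J2


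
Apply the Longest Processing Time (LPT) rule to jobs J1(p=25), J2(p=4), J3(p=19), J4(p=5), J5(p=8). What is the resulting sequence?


LPT: sort by longest processing time first
  J1: p=25
  J3: p=19
  J5: p=8
  J4: p=5
  J2: p=4
Order: J1 → J3 → J5 → J4 → J2


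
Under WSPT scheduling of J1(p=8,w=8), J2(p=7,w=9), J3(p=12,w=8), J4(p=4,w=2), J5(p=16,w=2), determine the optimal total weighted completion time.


WSPT order (by p/w): J2 → J1 → J3 → J4 → J5
  J2: C=7, w·C=9×7=63
  J1: C=15, w·C=8×15=120
  J3: C=27, w·C=8×27=216
  J4: C=31, w·C=2×31=62
  J5: C=47, w·C=2×47=94
Σ w·C = 555
= 555


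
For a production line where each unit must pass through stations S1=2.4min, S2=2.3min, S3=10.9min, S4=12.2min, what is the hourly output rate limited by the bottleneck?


Bottleneck = longest station time
Station times: [2.4, 2.3, 10.9, 12.2]
Max = 12.2 min
Rate = 60 / 12.2
= 4.92 units/hour (bottleneck: 12.2min)


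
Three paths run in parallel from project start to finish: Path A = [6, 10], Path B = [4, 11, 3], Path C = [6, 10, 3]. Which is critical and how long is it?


Path A: 6 + 10 = 16
Path B: 4 + 11 + 3 = 18
Path C: 6 + 10 + 3 = 19
Critical path = longest = max(16, 18, 19)
= 19 (Path C)


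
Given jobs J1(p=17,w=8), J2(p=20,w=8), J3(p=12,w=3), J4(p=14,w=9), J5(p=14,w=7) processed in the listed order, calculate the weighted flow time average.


Completion times:
  J1: C=17, w×C=8×17=136
  J2: C=37, w×C=8×37=296
  J3: C=49, w×C=3×49=147
  J4: C=63, w×C=9×63=567
  J5: C=77, w×C=7×77=539
Sum w×C = 1685
Sum w = 35
Weighted avg = 1685/35
= 48.14


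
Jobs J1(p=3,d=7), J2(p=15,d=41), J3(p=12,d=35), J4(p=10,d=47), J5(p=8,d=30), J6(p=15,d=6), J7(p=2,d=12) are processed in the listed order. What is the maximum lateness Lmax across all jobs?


Lateness per job (L = C - d):
  J1: C=3, d=7, L=-4
  J2: C=18, d=41, L=-23
  J3: C=30, d=35, L=-5
  J4: C=40, d=47, L=-7
  J5: C=48, d=30, L=18
  J6: C=63, d=6, L=57
  J7: C=65, d=12, L=53
Lmax = max(-4, -23, -5, -7, 18, 57, 53)
= 57


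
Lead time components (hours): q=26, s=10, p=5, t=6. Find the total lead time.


Lead time = queue + setup + processing + transit
= 26 + 10 + 5 + 6
= 47 hours


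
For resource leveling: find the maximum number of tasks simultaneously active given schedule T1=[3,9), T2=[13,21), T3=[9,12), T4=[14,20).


Check each time point for overlaps:
  t=14: 2 tasks active (T2, T4)
Max concurrent = 2


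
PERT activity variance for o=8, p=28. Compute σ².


σ² = ((p - o) / 6)² = (p - o)² / 36
= (28 - 8)² / 36
= 20² / 36
= 400 / 36
= 11.1111


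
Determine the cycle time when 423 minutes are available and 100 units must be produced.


Cycle time = available time / demand
= 423 / 100
= 4.23 min/unit


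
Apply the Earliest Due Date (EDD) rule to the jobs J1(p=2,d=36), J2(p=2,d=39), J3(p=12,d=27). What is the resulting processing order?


EDD: sort by earliest due date
  J3: d=27, p=12
  J1: d=36, p=2
  J2: d=39, p=2
Order: J3 → J1 → J2


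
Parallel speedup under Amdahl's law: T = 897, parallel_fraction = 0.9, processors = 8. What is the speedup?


Amdahl's law: T_p = T × ((1-p) + p/N)
= 897 × ((1-0.9) + 0.9/8)
= 897 × (0.10 + 0.1125)
= 897 × 0.2125
= 190.61
Speedup = 897/190.61
= 4.71×


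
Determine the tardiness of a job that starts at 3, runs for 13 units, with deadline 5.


Completion = start + processing = 3 + 13 = 16
Tardiness = max(0, C - d) = max(0, 16 - 5)
= max(0, 11)
= 11


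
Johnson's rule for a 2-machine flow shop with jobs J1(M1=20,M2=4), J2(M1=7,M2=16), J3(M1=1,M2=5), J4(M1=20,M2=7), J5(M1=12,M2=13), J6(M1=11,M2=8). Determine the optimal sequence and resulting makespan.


Johnson's rule:
Group 1 (M1≤M2, sort by M1): ['J3', 'J2', 'J5']
Group 2 (M1>M2, sort desc M2): ['J6', 'J4', 'J1']
Sequence: J3 → J2 → J5 → J6 → J4 → J1
Makespan calculation:
  J3: M1 done=1, M2 done=6
  J2: M1 done=8, M2 done=24
  J5: M1 done=20, M2 done=37
  J6: M1 done=31, M2 done=45
  J4: M1 done=51, M2 done=58
  J1: M1 done=71, M2 done=75
= Sequence: J3 → J2 → J5 → J6 → J4 → J1, Makespan: 75


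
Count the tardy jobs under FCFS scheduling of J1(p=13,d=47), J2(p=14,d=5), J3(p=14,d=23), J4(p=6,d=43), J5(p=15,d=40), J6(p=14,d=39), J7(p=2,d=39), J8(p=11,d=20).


Completion vs due date:
  J1: C=13, d=47 → on time
  J2: C=27, d=5 → TARDY
  J3: C=41, d=23 → TARDY
  J4: C=47, d=43 → TARDY
  J5: C=62, d=40 → TARDY
  J6: C=76, d=39 → TARDY
  J7: C=78, d=39 → TARDY
  J8: C=89, d=20 → TARDY
Tardy jobs: J2, J3, J4, J5, J6, J7, J8
Count = 7


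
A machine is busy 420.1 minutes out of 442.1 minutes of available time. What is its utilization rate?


Utilization = busy / total × 100
= 420.1 / 442.1 × 100
= 95.0%


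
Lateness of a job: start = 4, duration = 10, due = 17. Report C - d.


Completion = 4 + 10 = 14
Lateness = C - d = 14 - 17
= -3


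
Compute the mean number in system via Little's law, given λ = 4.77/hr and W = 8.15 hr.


Little's law: L = λ × W
= 4.77 × 8.15
= 38.88


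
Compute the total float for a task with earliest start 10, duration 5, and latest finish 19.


EF = ES + duration = 10 + 5 = 15
LS = LF - duration = 19 - 5 = 14
Total Float = LF - EF = 19 - 15
(or LS - ES = 14 - 10)
= 4


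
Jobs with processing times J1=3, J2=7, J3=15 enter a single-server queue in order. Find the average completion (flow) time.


Completion times:
  J1: completes at 3
  J2: completes at 10
  J3: completes at 25
Sum = 38
Average = 38/3
= 12.67


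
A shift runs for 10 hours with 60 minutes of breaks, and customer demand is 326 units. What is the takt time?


Available = 10×60 - 60 = 540 min
Takt time = 540 / 326
= 1.66 min/unit


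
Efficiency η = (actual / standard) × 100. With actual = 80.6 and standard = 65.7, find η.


Efficiency = (actual / standard) × 100
= (80.6 / 65.7) × 100
= 122.7%


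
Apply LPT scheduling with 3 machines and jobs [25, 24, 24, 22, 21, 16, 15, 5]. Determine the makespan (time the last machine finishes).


Jobs (LPT sorted): [25, 24, 24, 22, 21, 16, 15, 5]
Machines: 3
  J=25 → Machine 1 (load: 0+25=25)
  J=24 → Machine 2 (load: 0+24=24)
  J=24 → Machine 3 (load: 0+24=24)
  J=22 → Machine 2 (load: 24+22=46)
  J=21 → Machine 3 (load: 24+21=45)
  J=16 → Machine 1 (load: 25+16=41)
  J=15 → Machine 1 (load: 41+15=56)
  J=5 → Machine 3 (load: 45+5=50)
Machine loads: [56, 46, 50]
Makespan = max = 56 time units


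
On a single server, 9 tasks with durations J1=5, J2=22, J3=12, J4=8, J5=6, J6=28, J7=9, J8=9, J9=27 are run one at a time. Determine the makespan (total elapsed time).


Sequential makespan: sum all processing times
= 5 + 22 + 12 + 8 + 6 + 28 + 9 + 9 + 27
= 126 time units


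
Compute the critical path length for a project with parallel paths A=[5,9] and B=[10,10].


Path A: 5 + 9 = 14
Path B: 10 + 10 = 20
Critical path = longest = max(14, 20)
= 20 (Path B)


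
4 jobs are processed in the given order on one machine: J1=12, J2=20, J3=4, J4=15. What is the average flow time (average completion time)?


Completion times:
  J1: completes at 12
  J2: completes at 32
  J3: completes at 36
  J4: completes at 51
Sum = 131
Average = 131/4
= 32.75


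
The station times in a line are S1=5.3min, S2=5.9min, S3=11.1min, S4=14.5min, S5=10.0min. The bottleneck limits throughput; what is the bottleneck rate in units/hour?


Bottleneck = longest station time
Station times: [5.3, 5.9, 11.1, 14.5, 10.0]
Max = 14.5 min
Rate = 60 / 14.5
= 4.14 units/hour (bottleneck: 14.5min)


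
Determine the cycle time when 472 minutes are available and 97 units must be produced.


Cycle time = available time / demand
= 472 / 97
= 4.87 min/unit


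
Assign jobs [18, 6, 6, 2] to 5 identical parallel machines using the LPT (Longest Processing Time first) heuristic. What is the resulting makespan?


Jobs (LPT sorted): [18, 6, 6, 2]
Machines: 5
  J=18 → Machine 1 (load: 0+18=18)
  J=6 → Machine 2 (load: 0+6=6)
  J=6 → Machine 3 (load: 0+6=6)
  J=2 → Machine 4 (load: 0+2=2)
Machine loads: [18, 6, 6, 2, 0]
Makespan = max = 18 time units
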